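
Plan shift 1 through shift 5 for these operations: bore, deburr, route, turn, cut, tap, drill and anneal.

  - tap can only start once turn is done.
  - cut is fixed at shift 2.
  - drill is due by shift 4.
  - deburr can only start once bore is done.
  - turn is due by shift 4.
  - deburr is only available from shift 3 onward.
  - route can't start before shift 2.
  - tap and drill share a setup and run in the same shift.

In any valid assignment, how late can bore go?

shift 4

Downstream work caps bore at shift 4.
bore at shift 4 is achievable: bore -> shift 4, anneal -> shift 1, turn -> shift 1, deburr -> shift 5, cut -> shift 2, tap -> shift 2, drill -> shift 2, route -> shift 2.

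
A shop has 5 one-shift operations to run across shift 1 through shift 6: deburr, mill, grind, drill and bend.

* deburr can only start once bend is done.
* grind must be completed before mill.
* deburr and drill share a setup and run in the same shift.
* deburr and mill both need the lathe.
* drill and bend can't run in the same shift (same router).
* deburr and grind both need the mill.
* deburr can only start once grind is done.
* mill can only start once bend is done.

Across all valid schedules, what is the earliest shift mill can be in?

Precedence pushes mill to at least shift 2.
mill at shift 2 is achievable: bend=shift 1; grind=shift 1; mill=shift 2; deburr=shift 3; drill=shift 3.

shift 2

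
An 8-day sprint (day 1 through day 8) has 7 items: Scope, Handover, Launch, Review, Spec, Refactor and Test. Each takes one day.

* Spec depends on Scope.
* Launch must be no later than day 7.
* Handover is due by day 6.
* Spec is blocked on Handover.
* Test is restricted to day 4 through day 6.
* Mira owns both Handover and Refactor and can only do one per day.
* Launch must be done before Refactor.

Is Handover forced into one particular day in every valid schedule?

No

Handover can be day 1 (e.g. Launch -> day 1, Spec -> day 2, Review -> day 1, Scope -> day 1, Refactor -> day 2, Test -> day 4, Handover -> day 1) or day 2 (e.g. Launch in day 1, Test in day 4, Refactor in day 3, Scope in day 1, Handover in day 2, Spec in day 3, Review in day 1).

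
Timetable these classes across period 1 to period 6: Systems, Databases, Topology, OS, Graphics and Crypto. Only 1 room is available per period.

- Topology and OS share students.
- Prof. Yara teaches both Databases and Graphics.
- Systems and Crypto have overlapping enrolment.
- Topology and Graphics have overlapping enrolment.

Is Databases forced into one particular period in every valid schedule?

Databases can be period 1 (e.g. Topology in period 3; Crypto in period 6; OS in period 4; Systems in period 2; Databases in period 1; Graphics in period 5) or period 2 (e.g. Topology -> period 3, OS -> period 4, Systems -> period 1, Crypto -> period 6, Databases -> period 2, Graphics -> period 5).

No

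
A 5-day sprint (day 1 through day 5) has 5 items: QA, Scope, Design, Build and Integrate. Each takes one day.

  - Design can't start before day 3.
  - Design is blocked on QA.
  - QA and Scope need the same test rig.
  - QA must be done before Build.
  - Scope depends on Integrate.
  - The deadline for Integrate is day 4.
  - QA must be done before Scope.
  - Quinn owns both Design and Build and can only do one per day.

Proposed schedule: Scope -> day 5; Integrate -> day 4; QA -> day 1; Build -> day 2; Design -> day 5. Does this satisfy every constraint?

Yes

The deadline for Integrate is day 4 — holds.
Design is blocked on QA — holds.
Quinn owns both Design and Build and can only do one per day — holds.
QA must be done before Scope — holds.
Design can't start before day 3 — holds.
QA and Scope need the same test rig — holds.
QA must be done before Build — holds.
Scope depends on Integrate — holds.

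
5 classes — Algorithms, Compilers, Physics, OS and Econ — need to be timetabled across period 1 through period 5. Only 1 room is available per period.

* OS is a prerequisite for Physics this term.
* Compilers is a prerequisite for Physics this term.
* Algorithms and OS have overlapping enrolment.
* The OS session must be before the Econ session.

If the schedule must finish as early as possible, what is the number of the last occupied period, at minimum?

The precedence chain requires at least 2 distinct periods.
With at most 1 per period and 5 classes, at least 5 periods are needed.
5 works (last occupied period: period 5): for example Compilers=period 2; OS=period 1; Physics=period 3; Algorithms=period 5; Econ=period 4.

period 5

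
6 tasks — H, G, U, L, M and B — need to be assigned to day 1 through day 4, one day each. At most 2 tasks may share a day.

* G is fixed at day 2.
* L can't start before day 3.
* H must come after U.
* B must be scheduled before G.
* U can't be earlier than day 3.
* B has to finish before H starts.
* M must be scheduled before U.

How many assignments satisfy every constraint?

4

Enumerating: G -> day 2; M -> day 1; H -> day 4; B -> day 1; U -> day 3; L -> day 3 | M in day 2, L in day 3, H in day 4, G in day 2, U in day 3, B in day 1 | L -> day 4, G -> day 2, U -> day 3, M -> day 1, B -> day 1, H -> day 4 | B in day 1; G in day 2; L in day 4; U in day 3; M in day 2; H in day 4.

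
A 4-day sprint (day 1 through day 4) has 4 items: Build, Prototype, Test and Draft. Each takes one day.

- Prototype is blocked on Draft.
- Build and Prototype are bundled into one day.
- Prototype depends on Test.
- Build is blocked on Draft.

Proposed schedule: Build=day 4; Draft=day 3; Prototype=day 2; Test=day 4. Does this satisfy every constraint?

Prototype depends on Test — violated.
Build and Prototype are bundled into one day — violated.
Build is blocked on Draft — holds.
Prototype is blocked on Draft — violated.

Invalid. Prototype depends on Test.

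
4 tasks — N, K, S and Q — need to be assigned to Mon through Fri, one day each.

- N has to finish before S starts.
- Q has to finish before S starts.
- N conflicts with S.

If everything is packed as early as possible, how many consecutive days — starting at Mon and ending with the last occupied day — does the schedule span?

2

The precedence chain requires at least 2 distinct days.
2 works (last occupied day: Tue): for example K in Mon; S in Tue; Q in Mon; N in Mon.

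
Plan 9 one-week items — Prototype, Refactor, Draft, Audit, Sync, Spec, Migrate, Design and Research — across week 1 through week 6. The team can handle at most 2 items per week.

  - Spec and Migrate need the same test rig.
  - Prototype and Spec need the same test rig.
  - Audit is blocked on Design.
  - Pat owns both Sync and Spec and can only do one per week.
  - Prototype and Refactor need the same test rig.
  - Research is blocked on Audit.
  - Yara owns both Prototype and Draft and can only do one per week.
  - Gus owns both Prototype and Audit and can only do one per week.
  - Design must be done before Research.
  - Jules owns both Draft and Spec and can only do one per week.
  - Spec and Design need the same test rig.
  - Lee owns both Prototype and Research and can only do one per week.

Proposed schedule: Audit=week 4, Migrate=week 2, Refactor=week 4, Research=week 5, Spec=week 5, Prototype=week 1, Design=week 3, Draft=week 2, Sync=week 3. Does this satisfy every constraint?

Yes

Lee owns both Prototype and Research and can only do one per week — holds.
Spec and Design need the same test rig — holds.
Jules owns both Draft and Spec and can only do one per week — holds.
Design must be done before Research — holds.
Audit is blocked on Design — holds.
Research is blocked on Audit — holds.
The team can handle at most 2 items per week — holds.
Gus owns both Prototype and Audit and can only do one per week — holds.
Prototype and Refactor need the same test rig — holds.
Pat owns both Sync and Spec and can only do one per week — holds.
Spec and Migrate need the same test rig — holds.
Yara owns both Prototype and Draft and can only do one per week — holds.
Prototype and Spec need the same test rig — holds.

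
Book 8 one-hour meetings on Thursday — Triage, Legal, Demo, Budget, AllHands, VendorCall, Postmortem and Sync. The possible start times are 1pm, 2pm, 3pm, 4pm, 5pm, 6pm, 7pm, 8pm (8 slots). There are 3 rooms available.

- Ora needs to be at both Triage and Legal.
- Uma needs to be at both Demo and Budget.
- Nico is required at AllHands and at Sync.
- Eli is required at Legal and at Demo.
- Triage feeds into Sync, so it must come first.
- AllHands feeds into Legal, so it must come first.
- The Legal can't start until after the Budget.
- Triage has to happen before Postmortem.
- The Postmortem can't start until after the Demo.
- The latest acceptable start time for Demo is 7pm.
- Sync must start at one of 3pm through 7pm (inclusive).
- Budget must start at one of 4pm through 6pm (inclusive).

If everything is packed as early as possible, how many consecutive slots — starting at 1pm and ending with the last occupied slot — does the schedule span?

5

The precedence chain requires at least 2 distinct slots.
With at most 3 per slot and 8 meetings, at least 3 slots are needed.
Propagating the time windows through the other constraints, Legal can't land before 5pm — that is slot 5 counting from 1pm — so the schedule must run through at least 5 slots.
5 works (last occupied slot: 5pm): for example Budget=4pm; VendorCall=2pm; Legal=5pm; AllHands=1pm; Sync=3pm; Demo=1pm; Triage=1pm; Postmortem=2pm.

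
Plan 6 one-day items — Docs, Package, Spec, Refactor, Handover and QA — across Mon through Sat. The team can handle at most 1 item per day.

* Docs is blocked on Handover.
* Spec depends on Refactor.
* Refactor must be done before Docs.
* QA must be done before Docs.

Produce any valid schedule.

Docs -> Thu, Package -> Sat, Refactor -> Mon, QA -> Wed, Spec -> Fri, Handover -> Tue

Checking: Refactor(Mon) before Docs(Thu); Refactor(Mon) before Spec(Fri); Handover(Tue) before Docs(Thu); QA(Wed) before Docs(Thu); max 1 per day (cap 1).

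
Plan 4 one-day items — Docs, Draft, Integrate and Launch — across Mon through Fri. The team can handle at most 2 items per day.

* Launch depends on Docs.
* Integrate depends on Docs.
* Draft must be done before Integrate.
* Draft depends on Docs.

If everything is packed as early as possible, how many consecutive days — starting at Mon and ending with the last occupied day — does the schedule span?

The precedence chain requires at least 3 distinct days.
With at most 2 per day and 4 tasks, at least 2 days are needed.
3 works (last occupied day: Wed): for example Docs=Mon; Launch=Tue; Draft=Tue; Integrate=Wed.

3 days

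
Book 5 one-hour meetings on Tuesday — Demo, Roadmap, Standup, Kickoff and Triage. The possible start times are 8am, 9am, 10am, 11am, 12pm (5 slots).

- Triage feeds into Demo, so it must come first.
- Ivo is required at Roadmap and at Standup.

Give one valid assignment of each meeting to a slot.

Kickoff -> 8am, Roadmap -> 8am, Standup -> 9am, Triage -> 8am, Demo -> 9am

Checking: Triage(8am) before Demo(9am); Roadmap(8am) != Standup(9am).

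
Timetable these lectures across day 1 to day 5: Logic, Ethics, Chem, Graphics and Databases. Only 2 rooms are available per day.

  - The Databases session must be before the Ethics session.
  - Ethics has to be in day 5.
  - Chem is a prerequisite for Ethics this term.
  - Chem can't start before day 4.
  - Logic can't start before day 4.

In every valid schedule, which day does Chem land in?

day 4

Chem is available from day 4; downstream work caps Chem at day 4.
So Chem is pinned to day 4.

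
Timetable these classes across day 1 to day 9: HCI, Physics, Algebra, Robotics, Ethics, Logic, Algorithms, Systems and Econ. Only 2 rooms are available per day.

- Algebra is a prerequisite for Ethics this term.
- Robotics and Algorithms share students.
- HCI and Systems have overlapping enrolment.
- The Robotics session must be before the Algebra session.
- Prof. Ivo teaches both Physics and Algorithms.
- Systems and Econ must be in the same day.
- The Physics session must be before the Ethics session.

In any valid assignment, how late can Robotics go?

Downstream work caps Robotics at day 7.
Robotics at day 7 is achievable: Ethics -> day 9, Algorithms -> day 2, Physics -> day 1, Logic -> day 2, Algebra -> day 8, Robotics -> day 7, Econ -> day 3, Systems -> day 3, HCI -> day 1.

day 7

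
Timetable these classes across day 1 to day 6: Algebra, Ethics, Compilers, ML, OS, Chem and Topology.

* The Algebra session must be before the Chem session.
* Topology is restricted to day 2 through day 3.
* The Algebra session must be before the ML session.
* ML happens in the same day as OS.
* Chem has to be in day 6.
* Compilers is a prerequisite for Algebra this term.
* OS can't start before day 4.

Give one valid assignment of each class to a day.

Compilers -> day 1, Chem -> day 6, OS -> day 4, ML -> day 4, Algebra -> day 2, Topology -> day 2, Ethics -> day 1

Checking: Compilers(day 1) before Algebra(day 2); Algebra(day 2) before ML(day 4); Algebra(day 2) before Chem(day 6); ML = OS = day 4; Topology=day 2 in [day 2,day 3]; OS=day 4 in [day 4,day 6]; Chem=day 6 in [day 6,day 6].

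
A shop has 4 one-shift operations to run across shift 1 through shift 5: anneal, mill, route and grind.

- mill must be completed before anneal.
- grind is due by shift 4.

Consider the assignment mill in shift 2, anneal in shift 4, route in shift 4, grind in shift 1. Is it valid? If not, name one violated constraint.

grind is due by shift 4 — holds.
mill must be completed before anneal — holds.

Yes, all constraints hold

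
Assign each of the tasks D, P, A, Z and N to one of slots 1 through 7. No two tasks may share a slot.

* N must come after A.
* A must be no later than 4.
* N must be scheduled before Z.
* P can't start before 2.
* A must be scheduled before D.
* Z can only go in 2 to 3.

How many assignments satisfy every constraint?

12

Splitting on D: it can be 4 (3), 5 (3), 6 (3), 7 (3). Listing each branch's schedules as (P, A, Z, N):
D=4: (5,1,3,2) (6,1,3,2) (7,1,3,2) — 3.
D=5: (4,1,3,2) (6,1,3,2) (7,1,3,2) — 3.
D=6: (4,1,3,2) (5,1,3,2) (7,1,3,2) — 3.
D=7: (4,1,3,2) (5,1,3,2) (6,1,3,2) — 3.
Summing: 3 + 3 + 3 + 3 = 12.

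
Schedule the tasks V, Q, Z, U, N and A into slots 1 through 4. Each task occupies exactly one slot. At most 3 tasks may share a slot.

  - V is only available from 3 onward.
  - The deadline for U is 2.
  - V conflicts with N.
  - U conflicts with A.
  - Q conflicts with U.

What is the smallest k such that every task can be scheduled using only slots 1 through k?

With at most 3 per slot and 6 tasks, at least 2 slots are needed.
V can't be placed before 3, so the schedule must run through at least slot 3.
3 works (last occupied slot: 3): for example Z in 1; V in 3; N in 1; Q in 2; A in 2; U in 1.

3 slots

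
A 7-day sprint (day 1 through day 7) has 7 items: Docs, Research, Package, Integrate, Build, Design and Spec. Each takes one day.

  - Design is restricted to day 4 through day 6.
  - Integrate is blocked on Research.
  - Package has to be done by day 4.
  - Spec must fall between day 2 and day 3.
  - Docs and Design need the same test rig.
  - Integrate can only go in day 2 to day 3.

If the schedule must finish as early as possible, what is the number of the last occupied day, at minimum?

day 4

The precedence chain requires at least 2 distinct days.
Design can't be placed before day 4, so the schedule must run through at least day 4.
4 works (last occupied day: day 4): for example Design -> day 4; Spec -> day 2; Integrate -> day 2; Package -> day 1; Build -> day 1; Research -> day 1; Docs -> day 1.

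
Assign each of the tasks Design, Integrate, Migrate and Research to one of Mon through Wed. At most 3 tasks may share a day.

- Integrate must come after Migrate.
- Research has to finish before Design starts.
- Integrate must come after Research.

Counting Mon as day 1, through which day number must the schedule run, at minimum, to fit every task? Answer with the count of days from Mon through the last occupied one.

The precedence chain requires at least 2 distinct days.
With at most 3 per day and 4 tasks, at least 2 days are needed.
2 works (last occupied day: Tue): for example Migrate=Mon, Design=Tue, Research=Mon, Integrate=Tue.

2 days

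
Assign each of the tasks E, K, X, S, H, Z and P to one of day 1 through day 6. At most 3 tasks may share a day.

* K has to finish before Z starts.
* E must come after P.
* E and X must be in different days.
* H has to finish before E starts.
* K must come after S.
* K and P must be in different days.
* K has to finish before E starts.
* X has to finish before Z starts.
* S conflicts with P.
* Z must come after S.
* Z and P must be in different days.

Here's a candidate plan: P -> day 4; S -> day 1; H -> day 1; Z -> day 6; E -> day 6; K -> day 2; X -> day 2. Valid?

H has to finish before E starts — holds.
X has to finish before Z starts — holds.
At most 3 tasks may share a day — holds.
Z and P must be in different days — holds.
K has to finish before E starts — holds.
K and P must be in different days — holds.
E and X must be in different days — holds.
K must come after S — holds.
Z must come after S — holds.
K has to finish before Z starts — holds.
E must come after P — holds.
S conflicts with P — holds.

Valid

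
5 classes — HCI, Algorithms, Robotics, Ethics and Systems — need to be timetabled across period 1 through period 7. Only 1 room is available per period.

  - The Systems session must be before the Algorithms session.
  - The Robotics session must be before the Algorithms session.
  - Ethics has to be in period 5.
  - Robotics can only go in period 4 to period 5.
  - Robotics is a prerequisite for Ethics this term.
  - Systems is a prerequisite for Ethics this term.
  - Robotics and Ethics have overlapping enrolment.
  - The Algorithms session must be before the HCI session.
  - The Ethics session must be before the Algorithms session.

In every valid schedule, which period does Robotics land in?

period 4

Robotics's window is period 4–period 5.
Ethics is fixed at period 5, and Robotics can't share a period with Ethics.
So Robotics must be period 4.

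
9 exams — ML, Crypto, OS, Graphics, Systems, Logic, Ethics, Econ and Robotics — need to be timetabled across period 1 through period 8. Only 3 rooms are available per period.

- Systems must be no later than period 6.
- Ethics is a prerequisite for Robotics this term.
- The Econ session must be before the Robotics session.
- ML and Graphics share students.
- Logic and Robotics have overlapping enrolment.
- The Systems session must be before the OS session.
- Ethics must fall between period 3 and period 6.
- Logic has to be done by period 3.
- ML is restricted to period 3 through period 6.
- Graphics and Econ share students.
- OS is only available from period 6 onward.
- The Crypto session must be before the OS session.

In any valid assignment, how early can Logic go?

period 1

Logic's own window allows nothing later than period 3.
Logic at period 1 is achievable: ML -> period 3; Ethics -> period 3; Econ -> period 2; Robotics -> period 4; Graphics -> period 4; Systems -> period 1; Logic -> period 1; OS -> period 6; Crypto -> period 1.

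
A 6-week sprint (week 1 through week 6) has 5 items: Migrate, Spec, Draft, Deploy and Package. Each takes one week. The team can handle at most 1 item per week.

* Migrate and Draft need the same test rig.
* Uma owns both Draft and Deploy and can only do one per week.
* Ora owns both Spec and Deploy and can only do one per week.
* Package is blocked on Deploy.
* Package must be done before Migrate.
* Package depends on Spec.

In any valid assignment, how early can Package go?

week 3

Precedence pushes Package to at least week 2; downstream work caps Package at week 5.
Package at week 3 is achievable: Deploy -> week 2; Package -> week 3; Migrate -> week 4; Spec -> week 1; Draft -> week 5.
Nothing earlier works — the conflict and capacity constraints rule out every week before week 3.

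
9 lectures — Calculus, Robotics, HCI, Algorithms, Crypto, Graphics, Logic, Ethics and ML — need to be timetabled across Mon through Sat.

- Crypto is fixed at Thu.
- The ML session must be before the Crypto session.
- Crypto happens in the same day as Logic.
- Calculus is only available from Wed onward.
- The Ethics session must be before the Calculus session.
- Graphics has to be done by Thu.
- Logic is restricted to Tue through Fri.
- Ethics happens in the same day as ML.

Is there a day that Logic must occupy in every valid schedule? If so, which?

Thu

Logic is available from Tue; Logic must be in the same day as Crypto, which can't be before Thu, so Logic is at least Thu; Logic's own window allows nothing later than Fri; Logic must be in the same day as Crypto, which can't be after Thu, so Logic is at most Thu.
So Logic is pinned to Thu.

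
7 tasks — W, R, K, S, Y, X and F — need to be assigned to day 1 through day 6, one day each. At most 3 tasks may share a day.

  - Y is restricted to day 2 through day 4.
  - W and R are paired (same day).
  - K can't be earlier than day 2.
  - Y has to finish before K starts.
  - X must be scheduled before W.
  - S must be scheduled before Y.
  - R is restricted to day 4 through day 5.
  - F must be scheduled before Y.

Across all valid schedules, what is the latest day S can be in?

day 3

Downstream work caps S at day 3.
S at day 3 is achievable: F in day 1; R in day 4; X in day 1; W in day 4; Y in day 4; K in day 5; S in day 3.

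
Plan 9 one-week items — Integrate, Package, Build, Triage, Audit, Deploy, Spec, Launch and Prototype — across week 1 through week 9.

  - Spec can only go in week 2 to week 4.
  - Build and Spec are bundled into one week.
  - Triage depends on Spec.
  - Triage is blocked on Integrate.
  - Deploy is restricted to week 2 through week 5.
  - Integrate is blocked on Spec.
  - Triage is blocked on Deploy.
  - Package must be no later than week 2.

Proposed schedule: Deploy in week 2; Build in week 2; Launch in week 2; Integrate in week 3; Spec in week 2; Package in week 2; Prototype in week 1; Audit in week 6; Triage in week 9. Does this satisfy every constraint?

Yes

Integrate is blocked on Spec — holds.
Package must be no later than week 2 — holds.
Triage is blocked on Deploy — holds.
Deploy is restricted to week 2 through week 5 — holds.
Triage depends on Spec — holds.
Spec can only go in week 2 to week 4 — holds.
Triage is blocked on Integrate — holds.
Build and Spec are bundled into one week — holds.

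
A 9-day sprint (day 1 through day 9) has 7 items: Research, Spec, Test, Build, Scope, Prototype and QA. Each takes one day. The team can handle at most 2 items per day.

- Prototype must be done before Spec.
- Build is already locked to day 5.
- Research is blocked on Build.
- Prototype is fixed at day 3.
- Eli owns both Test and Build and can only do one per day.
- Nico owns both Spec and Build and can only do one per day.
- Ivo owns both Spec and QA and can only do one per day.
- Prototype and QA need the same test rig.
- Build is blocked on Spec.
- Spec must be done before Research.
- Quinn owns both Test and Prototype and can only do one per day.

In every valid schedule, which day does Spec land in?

Prototype is fixed at day 3 and must come before Spec, so Spec is at least day 4.
Build is fixed at day 5 and must come after Spec, so Spec is at most day 4.
So Spec must be day 4.

day 4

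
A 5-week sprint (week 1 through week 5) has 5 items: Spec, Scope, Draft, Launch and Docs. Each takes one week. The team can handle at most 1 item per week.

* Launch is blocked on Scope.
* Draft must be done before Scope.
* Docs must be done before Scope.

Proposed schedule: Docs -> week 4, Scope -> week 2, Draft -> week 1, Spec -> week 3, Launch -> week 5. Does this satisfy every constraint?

Docs must be done before Scope — violated.
The team can handle at most 1 item per week — holds.
Launch is blocked on Scope — holds.
Draft must be done before Scope — holds.

No. Docs must be done before Scope is not satisfied.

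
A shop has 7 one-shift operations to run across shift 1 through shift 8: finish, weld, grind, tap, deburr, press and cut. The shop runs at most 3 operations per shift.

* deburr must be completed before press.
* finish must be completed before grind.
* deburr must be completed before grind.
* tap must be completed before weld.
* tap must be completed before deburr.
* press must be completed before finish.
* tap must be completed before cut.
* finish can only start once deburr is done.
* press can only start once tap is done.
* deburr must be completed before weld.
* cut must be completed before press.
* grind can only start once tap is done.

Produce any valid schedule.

weld -> shift 3, press -> shift 3, grind -> shift 5, deburr -> shift 2, cut -> shift 2, finish -> shift 4, tap -> shift 1

Checking: deburr(shift 2) before weld(shift 3); deburr(shift 2) before grind(shift 5); press(shift 3) before finish(shift 4); tap(shift 1) before weld(shift 3); cut(shift 2) before press(shift 3); deburr(shift 2) before finish(shift 4); deburr(shift 2) before press(shift 3); tap(shift 1) before deburr(shift 2); tap(shift 1) before press(shift 3); tap(shift 1) before grind(shift 5); tap(shift 1) before cut(shift 2); finish(shift 4) before grind(shift 5); max 2 per shift (cap 3).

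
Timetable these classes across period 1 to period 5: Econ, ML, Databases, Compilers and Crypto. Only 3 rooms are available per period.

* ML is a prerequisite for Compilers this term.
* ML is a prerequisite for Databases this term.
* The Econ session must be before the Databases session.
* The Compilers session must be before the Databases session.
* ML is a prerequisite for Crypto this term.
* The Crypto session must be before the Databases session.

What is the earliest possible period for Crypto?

period 2

Precedence pushes Crypto to at least period 2; downstream work caps Crypto at period 4.
Crypto at period 2 is achievable: Databases in period 3, ML in period 1, Crypto in period 2, Compilers in period 2, Econ in period 1.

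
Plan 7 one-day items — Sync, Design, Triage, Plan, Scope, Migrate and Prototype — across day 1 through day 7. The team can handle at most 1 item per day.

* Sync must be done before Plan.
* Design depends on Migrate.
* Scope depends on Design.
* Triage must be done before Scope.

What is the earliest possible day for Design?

Precedence pushes Design to at least day 2; downstream work caps Design at day 6.
Design at day 2 is achievable: Plan in day 6, Sync in day 5, Migrate in day 1, Prototype in day 7, Scope in day 4, Triage in day 3, Design in day 2.

day 2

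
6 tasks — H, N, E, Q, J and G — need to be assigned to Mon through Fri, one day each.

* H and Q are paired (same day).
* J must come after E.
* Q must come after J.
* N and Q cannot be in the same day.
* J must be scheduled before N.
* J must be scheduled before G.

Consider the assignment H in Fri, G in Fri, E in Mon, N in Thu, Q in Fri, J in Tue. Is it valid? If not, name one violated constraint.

Yes, all constraints hold

Q must come after J — holds.
J must be scheduled before G — holds.
N and Q cannot be in the same day — holds.
J must be scheduled before N — holds.
H and Q are paired (same day) — holds.
J must come after E — holds.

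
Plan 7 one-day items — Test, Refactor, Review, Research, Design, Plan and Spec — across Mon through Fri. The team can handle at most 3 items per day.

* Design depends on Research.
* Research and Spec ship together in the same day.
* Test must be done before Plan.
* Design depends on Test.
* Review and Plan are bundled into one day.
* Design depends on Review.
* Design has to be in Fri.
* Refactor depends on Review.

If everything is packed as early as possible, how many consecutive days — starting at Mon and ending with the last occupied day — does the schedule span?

The precedence chain requires at least 3 distinct days.
With at most 3 per day and 7 work items, at least 3 days are needed.
Design can't be placed before Fri — that is day 5 counting from Mon — so the schedule must run through at least 5 days.
5 works (last occupied day: Fri): for example Plan=Tue, Design=Fri, Research=Mon, Review=Tue, Refactor=Wed, Test=Mon, Spec=Mon.

5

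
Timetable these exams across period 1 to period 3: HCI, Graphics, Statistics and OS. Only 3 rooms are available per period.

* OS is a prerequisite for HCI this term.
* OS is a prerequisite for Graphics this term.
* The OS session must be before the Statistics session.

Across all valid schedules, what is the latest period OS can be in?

period 2

Downstream work caps OS at period 2.
OS at period 2 is achievable: Graphics in period 3, OS in period 2, Statistics in period 3, HCI in period 3.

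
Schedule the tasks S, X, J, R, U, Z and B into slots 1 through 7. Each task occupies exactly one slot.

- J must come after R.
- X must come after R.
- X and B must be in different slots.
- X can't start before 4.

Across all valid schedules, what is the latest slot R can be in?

6

Downstream work caps R at 6.
R at 6 is achievable: Z=1; J=7; B=1; R=6; S=1; X=7; U=1.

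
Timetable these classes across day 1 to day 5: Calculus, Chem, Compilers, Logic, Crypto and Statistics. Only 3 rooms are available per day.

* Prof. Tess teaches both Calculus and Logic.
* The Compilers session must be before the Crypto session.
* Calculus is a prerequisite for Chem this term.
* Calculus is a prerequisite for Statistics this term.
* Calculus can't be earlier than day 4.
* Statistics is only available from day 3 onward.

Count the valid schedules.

Splitting on Compilers: it can be day 1 (15), day 2 (11), day 3 (7), day 4 (3). Listing each branch's schedules as (Calculus, Chem, Logic, Crypto, Statistics) by day number:
Compilers=day 1: (4,5,1,2,5) (4,5,1,3,5) (4,5,1,4,5) (4,5,1,5,5) (4,5,2,2,5) (4,5,2,3,5) (4,5,2,4,5) (4,5,2,5,5) (4,5,3,2,5) (4,5,3,3,5) (4,5,3,4,5) (4,5,3,5,5) (4,5,5,2,5) (4,5,5,3,5) (4,5,5,4,5) — 15.
Compilers=day 2: (4,5,1,3,5) (4,5,1,4,5) (4,5,1,5,5) (4,5,2,3,5) (4,5,2,4,5) (4,5,2,5,5) (4,5,3,3,5) (4,5,3,4,5) (4,5,3,5,5) (4,5,5,3,5) (4,5,5,4,5) — 11.
Compilers=day 3: (4,5,1,4,5) (4,5,1,5,5) (4,5,2,4,5) (4,5,2,5,5) (4,5,3,4,5) (4,5,3,5,5) (4,5,5,4,5) — 7.
Compilers=day 4: (4,5,1,5,5) (4,5,2,5,5) (4,5,3,5,5) — 3.
Summing: 15 + 11 + 7 + 3 = 36.

36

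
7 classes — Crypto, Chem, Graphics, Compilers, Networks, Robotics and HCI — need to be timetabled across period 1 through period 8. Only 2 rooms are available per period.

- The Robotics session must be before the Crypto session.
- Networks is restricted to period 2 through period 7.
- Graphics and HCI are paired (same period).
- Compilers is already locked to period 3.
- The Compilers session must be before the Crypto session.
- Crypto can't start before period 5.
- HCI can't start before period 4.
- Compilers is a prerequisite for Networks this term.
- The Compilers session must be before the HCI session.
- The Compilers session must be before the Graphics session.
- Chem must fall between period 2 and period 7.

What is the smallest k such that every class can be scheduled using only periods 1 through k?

5

The precedence chain requires at least 2 distinct periods.
With at most 2 per period and 7 classes, at least 4 periods are needed.
Crypto can't be placed before period 5, so the schedule must run through at least period 5.
5 works (last occupied period: period 5): for example HCI -> period 4; Crypto -> period 5; Compilers -> period 3; Graphics -> period 4; Networks -> period 5; Chem -> period 2; Robotics -> period 1.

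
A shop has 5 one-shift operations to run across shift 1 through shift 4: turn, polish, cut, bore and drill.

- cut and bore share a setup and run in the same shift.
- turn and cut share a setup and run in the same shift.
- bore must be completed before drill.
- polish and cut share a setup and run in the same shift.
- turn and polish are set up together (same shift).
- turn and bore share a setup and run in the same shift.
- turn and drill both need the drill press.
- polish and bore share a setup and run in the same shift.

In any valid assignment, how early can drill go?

shift 2

Precedence pushes drill to at least shift 2.
drill at shift 2 is achievable: bore -> shift 1; turn -> shift 1; drill -> shift 2; polish -> shift 1; cut -> shift 1.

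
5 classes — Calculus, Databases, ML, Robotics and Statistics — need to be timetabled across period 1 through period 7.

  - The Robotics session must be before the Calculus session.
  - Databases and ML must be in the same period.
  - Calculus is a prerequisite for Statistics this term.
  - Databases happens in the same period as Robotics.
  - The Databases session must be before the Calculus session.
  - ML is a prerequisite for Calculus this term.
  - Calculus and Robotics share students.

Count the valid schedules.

35

Splitting on Calculus: it can be period 2 (5), period 3 (8), period 4 (9), period 5 (8), period 6 (5). Listing each branch's schedules as (Databases, ML, Robotics, Statistics) by period number:
Calculus=period 2: (1,1,1,3) (1,1,1,4) (1,1,1,5) (1,1,1,6) (1,1,1,7) — 5.
Calculus=period 3: (1,1,1,4) (1,1,1,5) (1,1,1,6) (1,1,1,7) (2,2,2,4) (2,2,2,5) (2,2,2,6) (2,2,2,7) — 8.
Calculus=period 4: (1,1,1,5) (1,1,1,6) (1,1,1,7) (2,2,2,5) (2,2,2,6) (2,2,2,7) (3,3,3,5) (3,3,3,6) (3,3,3,7) — 9.
Calculus=period 5: (1,1,1,6) (1,1,1,7) (2,2,2,6) (2,2,2,7) (3,3,3,6) (3,3,3,7) (4,4,4,6) (4,4,4,7) — 8.
Calculus=period 6: (1,1,1,7) (2,2,2,7) (3,3,3,7) (4,4,4,7) (5,5,5,7) — 5.
Summing: 5 + 8 + 9 + 8 + 5 = 35.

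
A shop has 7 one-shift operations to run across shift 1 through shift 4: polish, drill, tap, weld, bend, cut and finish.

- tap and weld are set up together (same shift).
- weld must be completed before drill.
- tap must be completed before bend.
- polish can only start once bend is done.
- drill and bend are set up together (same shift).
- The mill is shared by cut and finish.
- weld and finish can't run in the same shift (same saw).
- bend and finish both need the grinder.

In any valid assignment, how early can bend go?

shift 2

Precedence pushes bend to at least shift 2; downstream work caps bend at shift 3.
bend at shift 2 is achievable: cut -> shift 1; tap -> shift 1; drill -> shift 2; polish -> shift 3; finish -> shift 3; bend -> shift 2; weld -> shift 1.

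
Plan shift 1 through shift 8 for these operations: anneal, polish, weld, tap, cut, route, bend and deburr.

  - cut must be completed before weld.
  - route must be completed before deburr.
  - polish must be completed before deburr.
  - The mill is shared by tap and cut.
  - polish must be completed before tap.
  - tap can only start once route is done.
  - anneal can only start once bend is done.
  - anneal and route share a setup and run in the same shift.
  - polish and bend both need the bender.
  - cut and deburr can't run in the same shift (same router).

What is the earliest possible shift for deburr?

Precedence pushes deburr to at least shift 3.
deburr at shift 3 is achievable: bend in shift 1, anneal in shift 2, weld in shift 2, cut in shift 1, tap in shift 3, deburr in shift 3, route in shift 2, polish in shift 2.

shift 3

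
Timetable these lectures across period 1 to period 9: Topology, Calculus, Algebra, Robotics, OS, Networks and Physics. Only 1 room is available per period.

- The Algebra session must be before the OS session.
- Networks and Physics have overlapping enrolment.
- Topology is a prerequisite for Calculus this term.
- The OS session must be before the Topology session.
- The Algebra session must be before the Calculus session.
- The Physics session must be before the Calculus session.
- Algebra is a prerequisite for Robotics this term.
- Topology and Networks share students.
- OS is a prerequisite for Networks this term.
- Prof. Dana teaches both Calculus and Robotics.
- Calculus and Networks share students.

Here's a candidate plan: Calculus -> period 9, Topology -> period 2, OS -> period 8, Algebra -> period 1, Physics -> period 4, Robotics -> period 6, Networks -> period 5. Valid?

No. The OS session must be before the Topology session is not satisfied.

Topology is a prerequisite for Calculus this term — holds.
The Physics session must be before the Calculus session — holds.
Topology and Networks share students — holds.
The Algebra session must be before the OS session — holds.
The OS session must be before the Topology session — violated.
Algebra is a prerequisite for Robotics this term — holds.
Prof. Dana teaches both Calculus and Robotics — holds.
Only 1 room is available per period — holds.
OS is a prerequisite for Networks this term — violated.
Networks and Physics have overlapping enrolment — holds.
Calculus and Networks share students — holds.
The Algebra session must be before the Calculus session — holds.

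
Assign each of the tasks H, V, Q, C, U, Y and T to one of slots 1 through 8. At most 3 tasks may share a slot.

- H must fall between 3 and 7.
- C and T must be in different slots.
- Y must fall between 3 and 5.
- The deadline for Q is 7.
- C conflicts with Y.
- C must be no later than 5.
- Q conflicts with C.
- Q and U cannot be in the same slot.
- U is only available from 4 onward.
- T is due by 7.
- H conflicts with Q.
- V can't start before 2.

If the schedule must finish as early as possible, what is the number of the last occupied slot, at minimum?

With at most 3 per slot and 7 tasks, at least 3 slots are needed.
U can't be placed before 4, so the schedule must run through at least slot 4.
4 works (last occupied slot: 4): for example Y in 3; V in 2; T in 1; U in 4; C in 2; Q in 1; H in 3.

slot 4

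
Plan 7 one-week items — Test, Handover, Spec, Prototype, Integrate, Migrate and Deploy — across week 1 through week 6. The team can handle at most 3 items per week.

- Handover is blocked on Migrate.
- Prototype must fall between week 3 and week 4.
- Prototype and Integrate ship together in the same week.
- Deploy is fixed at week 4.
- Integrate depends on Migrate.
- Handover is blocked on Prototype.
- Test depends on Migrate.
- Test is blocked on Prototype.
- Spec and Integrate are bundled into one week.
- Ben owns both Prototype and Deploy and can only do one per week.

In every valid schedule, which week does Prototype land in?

week 3

Prototype's window is week 3–week 4.
Deploy is fixed at week 4, and Prototype can't share a week with Deploy.
So Prototype must be week 3.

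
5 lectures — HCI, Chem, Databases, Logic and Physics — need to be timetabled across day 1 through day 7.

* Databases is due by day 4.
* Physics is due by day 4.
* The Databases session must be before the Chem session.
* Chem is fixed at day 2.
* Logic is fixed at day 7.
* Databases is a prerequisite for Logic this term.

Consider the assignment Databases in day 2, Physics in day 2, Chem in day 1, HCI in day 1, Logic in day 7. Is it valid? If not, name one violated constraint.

No — it violates: The Databases session must be before the Chem session

Databases is due by day 4 — holds.
Logic is fixed at day 7 — holds.
Chem is fixed at day 2 — violated.
Physics is due by day 4 — holds.
Databases is a prerequisite for Logic this term — holds.
The Databases session must be before the Chem session — violated.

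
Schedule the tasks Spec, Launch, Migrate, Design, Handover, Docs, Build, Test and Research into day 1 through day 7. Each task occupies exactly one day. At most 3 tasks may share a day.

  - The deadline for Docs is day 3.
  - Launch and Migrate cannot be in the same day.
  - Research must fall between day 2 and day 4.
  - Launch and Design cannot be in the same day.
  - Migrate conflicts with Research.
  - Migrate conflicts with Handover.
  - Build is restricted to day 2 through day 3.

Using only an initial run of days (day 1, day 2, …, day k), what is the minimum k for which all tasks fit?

With at most 3 per day and 9 tasks, at least 3 days are needed.
Build can't be placed before day 2, so the schedule must run through at least day 2.
3 works (last occupied day: day 3): for example Research -> day 2, Handover -> day 1, Docs -> day 3, Spec -> day 1, Design -> day 2, Launch -> day 1, Build -> day 2, Test -> day 3, Migrate -> day 3.

3 days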